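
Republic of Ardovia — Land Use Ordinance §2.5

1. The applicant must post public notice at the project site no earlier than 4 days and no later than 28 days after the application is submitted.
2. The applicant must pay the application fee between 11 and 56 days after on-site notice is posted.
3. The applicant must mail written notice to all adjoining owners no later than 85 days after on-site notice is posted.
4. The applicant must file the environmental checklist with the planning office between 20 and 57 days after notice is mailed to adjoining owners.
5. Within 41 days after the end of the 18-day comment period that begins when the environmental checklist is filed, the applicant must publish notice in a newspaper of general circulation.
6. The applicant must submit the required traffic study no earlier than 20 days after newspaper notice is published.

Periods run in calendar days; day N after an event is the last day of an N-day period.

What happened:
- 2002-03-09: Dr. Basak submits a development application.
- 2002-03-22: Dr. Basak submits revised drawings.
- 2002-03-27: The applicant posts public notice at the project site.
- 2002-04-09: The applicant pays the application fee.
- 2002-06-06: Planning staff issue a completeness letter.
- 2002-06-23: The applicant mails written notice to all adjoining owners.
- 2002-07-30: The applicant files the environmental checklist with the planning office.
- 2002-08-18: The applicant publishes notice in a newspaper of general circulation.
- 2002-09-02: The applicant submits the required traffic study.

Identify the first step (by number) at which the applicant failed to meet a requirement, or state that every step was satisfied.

Step 3

Step 1 — 4 and 28 days from 2002-03-09 (when the application is submitted) are 2002-03-13 and 2002-04-06 respectively; done 2002-03-27 — within the window.
Step 2 — 11 and 56 days from 2002-03-27 (when on-site notice is posted) are 2002-04-07 and 2002-05-22 respectively; done 2002-04-09 — within the window.
Step 3 — counting 85 days from 2002-03-27 (when on-site notice is posted) gives a deadline of 2002-06-20; done 2002-06-23 — 3 days late.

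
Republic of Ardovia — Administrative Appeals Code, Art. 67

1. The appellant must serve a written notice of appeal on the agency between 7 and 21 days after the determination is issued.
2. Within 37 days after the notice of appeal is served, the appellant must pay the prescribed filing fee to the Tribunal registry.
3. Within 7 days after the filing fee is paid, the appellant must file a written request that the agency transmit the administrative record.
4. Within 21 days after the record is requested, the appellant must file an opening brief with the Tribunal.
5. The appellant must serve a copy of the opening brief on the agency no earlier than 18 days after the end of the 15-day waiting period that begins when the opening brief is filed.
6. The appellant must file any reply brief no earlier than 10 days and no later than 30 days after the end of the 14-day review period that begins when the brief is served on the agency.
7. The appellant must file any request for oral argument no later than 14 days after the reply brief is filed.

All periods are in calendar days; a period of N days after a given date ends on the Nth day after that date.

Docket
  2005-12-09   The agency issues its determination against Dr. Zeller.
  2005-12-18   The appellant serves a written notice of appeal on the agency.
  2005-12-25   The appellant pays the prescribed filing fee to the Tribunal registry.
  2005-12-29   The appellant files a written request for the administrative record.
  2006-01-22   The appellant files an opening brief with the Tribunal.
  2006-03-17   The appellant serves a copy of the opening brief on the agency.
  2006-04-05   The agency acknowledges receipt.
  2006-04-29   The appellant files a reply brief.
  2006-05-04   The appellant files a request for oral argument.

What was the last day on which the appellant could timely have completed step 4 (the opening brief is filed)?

2006-01-19

Step 4 runs from 2005-12-29, when the record is requested. 21 days after 2005-12-29 is 2006-01-19.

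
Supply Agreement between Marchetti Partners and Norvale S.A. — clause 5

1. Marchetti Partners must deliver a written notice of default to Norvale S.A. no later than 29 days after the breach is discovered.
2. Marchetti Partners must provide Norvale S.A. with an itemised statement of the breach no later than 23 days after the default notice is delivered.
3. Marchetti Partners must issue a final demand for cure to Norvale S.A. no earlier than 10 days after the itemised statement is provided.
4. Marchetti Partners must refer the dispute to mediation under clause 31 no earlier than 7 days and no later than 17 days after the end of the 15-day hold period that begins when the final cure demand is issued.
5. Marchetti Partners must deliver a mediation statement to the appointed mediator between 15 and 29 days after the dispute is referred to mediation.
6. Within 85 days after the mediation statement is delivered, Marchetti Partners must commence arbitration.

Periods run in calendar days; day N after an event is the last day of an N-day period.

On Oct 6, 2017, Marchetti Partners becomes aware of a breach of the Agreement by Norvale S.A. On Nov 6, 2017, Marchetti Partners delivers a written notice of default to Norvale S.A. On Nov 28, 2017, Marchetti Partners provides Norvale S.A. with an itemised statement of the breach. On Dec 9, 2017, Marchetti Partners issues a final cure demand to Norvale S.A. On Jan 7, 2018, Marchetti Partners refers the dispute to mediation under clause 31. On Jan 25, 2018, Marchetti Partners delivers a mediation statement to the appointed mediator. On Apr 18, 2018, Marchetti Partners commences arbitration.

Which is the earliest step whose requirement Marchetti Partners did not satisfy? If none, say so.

Step 1

Step 1: 29 days after Oct 6, 2017 (when the breach is discovered) is Nov 4, 2017; Nov 6, 2017 misses that deadline by 2 days.
The analysis stops there.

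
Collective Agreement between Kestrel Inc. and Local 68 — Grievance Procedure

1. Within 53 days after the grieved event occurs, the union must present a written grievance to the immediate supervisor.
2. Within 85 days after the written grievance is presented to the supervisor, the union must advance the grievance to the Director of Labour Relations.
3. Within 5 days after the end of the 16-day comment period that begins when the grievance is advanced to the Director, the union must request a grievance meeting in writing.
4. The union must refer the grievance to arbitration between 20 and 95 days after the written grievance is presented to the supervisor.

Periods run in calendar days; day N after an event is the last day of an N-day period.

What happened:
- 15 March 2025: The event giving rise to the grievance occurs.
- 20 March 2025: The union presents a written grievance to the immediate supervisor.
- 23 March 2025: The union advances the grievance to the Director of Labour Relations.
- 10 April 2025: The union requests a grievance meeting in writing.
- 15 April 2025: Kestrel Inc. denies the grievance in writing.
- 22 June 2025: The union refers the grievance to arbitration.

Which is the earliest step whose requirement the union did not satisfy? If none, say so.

Step 1: 53 days after 15 March 2025 (when the grieved event occurs) is 7 May 2025; completed 20 March 2025, before the deadline.
Step 2: 85 days after 20 March 2025 (when the written grievance is presented to the supervisor) is 13 June 2025; completed 23 March 2025, before the deadline.
Step 3: 5 days after 8 April 2025 (end of the 16-day comment period, which began when the grievance is advanced to the Director on 23 March 2025) is 13 April 2025; 10 April 2025 is within that limit.
Step 4: the window is 20–95 days after 20 March 2025 (when the written grievance is presented to the supervisor), so 9 April 2025 through 23 June 2025; done 22 June 2025, which is between those dates.

None — every step was satisfied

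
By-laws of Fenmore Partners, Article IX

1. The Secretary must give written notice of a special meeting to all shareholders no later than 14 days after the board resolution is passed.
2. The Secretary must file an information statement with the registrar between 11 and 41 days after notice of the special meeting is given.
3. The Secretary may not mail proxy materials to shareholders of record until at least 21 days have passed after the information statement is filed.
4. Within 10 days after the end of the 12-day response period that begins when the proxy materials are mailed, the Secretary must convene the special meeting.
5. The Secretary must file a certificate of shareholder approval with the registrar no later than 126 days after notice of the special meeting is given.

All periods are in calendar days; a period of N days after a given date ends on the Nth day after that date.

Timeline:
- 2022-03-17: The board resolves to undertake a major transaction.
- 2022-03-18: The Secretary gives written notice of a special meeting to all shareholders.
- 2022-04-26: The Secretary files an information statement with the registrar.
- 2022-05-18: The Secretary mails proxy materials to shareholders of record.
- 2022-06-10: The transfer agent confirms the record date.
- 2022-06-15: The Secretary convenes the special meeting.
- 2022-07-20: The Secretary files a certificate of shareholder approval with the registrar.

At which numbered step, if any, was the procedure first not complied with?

Step 4

Step 1 — counting 14 days from 2022-03-17 (when the board resolution is passed) gives a deadline of 2022-03-31; done 2022-03-18 — timely.
Step 2 — 11 and 41 days from 2022-03-18 (when notice of the special meeting is given) are 2022-03-29 and 2022-04-28 respectively; 2022-04-26 falls inside that range.
Step 3 — must wait 21 days from 2022-04-26 (when the information statement is filed), so not before 2022-05-17; 2022-05-18 is on or after that date.
Step 4 — counting 10 days from 2022-05-30 (end of the 12-day response period, which began when the proxy materials are mailed on 2022-05-18) gives a deadline of 2022-06-09; done 2022-06-15 — 6 days late.
The procedure was therefore not followed at step 4.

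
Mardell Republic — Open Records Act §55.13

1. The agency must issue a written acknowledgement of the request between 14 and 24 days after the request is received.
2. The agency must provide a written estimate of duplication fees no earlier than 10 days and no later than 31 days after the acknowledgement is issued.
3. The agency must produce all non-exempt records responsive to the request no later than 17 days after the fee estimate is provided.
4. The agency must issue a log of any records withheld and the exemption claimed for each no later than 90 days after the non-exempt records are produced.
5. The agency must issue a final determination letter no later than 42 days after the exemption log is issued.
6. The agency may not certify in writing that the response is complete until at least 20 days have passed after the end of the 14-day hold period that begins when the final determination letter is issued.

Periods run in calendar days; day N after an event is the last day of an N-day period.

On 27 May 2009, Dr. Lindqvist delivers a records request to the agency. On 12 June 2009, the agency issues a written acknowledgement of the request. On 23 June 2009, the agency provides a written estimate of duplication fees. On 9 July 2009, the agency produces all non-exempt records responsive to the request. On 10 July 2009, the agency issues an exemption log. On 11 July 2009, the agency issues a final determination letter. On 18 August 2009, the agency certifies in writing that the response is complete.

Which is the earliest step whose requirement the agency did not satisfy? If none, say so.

None — every step was satisfied

(1) the permitted window runs from 27 May 2009 + 14 = 10 June 2009 to 27 May 2009 + 24 = 20 June 2009; done 12 June 2009, which is between those dates.
(2) the permitted window runs from 12 June 2009 + 10 = 22 June 2009 to 12 June 2009 + 31 = 13 July 2009; done 23 June 2009, which is between those dates.
(3) due by 23 June 2009 + 17 days = 10 July 2009; 9 July 2009 is within that limit.
(4) due by 9 July 2009 + 90 days = 7 October 2009; completed 10 July 2009, before the deadline.
(5) due by 10 July 2009 + 42 days = 21 August 2009; 11 July 2009 is within that limit.
(6) permitted from 25 July 2009 + 20 days = 14 August 2009 onward; done 18 August 2009, after the minimum wait.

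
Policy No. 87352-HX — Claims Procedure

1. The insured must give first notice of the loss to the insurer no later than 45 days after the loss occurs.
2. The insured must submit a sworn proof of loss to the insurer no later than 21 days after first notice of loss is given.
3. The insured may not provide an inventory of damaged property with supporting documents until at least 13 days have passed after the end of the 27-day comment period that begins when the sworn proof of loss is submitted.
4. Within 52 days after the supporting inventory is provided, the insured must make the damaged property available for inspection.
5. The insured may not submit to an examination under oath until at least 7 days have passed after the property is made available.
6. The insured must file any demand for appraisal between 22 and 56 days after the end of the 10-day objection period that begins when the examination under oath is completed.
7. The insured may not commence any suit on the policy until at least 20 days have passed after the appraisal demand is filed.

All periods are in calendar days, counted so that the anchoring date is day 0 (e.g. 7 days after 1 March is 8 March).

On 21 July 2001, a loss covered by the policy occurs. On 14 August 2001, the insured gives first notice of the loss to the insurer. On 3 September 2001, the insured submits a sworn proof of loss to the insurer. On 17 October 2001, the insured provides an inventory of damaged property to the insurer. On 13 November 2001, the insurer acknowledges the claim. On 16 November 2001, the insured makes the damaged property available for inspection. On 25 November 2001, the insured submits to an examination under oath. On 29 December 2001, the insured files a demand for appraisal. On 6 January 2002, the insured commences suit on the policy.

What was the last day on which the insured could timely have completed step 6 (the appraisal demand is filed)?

The examination under oath is completed on 25 November 2001; the 10-day objection period therefore ends 5 December 2001, and step 6 runs from that date. The window is 22–56 days after 5 December 2001; it closes on 30 January 2002.

30 January 2002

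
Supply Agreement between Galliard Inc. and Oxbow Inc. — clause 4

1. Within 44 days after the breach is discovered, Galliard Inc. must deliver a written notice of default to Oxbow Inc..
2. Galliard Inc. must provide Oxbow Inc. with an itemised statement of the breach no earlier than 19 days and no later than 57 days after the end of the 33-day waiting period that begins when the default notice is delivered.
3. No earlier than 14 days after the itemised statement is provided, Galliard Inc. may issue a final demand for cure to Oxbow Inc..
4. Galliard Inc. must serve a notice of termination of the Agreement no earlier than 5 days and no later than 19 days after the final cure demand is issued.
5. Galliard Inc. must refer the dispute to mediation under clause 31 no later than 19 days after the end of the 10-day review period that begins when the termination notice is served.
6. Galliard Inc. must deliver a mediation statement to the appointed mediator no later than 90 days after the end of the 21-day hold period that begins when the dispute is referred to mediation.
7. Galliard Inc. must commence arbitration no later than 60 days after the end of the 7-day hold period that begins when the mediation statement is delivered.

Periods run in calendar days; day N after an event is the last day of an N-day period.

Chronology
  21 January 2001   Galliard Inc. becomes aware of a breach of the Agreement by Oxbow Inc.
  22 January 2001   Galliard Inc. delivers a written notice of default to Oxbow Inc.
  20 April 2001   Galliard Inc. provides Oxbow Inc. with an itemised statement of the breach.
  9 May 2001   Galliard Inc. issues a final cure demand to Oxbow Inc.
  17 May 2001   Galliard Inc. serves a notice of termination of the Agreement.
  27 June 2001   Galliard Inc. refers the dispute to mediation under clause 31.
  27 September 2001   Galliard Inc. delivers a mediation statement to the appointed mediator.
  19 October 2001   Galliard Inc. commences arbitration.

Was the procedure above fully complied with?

(1) due by 21 January 2001 + 44 days = 6 March 2001; done 22 January 2001 — timely.
(2) the permitted window runs from 24 February 2001 + 19 = 15 March 2001 to 24 February 2001 + 57 = 22 April 2001; done 20 April 2001 — within the window.
(3) permitted from 20 April 2001 + 14 days = 4 May 2001 onward; done 9 May 2001 — permitted.
(4) the permitted window runs from 9 May 2001 + 5 = 14 May 2001 to 9 May 2001 + 19 = 28 May 2001; 17 May 2001 falls inside that range.
(5) due by 27 May 2001 + 19 days = 15 June 2001; not done until 27 June 2001, 12 days after the deadline.
That is the first point of non-compliance.

No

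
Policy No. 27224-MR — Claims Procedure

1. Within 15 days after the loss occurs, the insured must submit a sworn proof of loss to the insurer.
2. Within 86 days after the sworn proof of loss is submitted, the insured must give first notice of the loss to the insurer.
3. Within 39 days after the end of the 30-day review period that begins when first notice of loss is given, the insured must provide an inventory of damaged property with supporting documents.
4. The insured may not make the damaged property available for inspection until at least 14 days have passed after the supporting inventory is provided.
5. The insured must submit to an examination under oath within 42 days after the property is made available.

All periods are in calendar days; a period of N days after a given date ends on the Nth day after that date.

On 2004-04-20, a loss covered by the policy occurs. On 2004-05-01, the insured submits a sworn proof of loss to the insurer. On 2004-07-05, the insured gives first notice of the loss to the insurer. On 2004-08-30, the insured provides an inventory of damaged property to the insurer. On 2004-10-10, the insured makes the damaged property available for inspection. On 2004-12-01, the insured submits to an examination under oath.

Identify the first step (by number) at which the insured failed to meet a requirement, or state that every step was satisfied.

Step 5

(1) due by 2004-04-20 + 15 days = 2004-05-05; done 2004-05-01 — timely.
(2) due by 2004-05-01 + 86 days = 2004-07-26; completed 2004-07-05, before the deadline.
(3) due by 2004-08-04 + 39 days = 2004-09-12; completed 2004-08-30, before the deadline.
(4) permitted from 2004-08-30 + 14 days = 2004-09-13 onward; 2004-10-10 is on or after that date.
(5) due by 2004-10-10 + 42 days = 2004-11-21; not done until 2004-12-01, 10 days after the deadline.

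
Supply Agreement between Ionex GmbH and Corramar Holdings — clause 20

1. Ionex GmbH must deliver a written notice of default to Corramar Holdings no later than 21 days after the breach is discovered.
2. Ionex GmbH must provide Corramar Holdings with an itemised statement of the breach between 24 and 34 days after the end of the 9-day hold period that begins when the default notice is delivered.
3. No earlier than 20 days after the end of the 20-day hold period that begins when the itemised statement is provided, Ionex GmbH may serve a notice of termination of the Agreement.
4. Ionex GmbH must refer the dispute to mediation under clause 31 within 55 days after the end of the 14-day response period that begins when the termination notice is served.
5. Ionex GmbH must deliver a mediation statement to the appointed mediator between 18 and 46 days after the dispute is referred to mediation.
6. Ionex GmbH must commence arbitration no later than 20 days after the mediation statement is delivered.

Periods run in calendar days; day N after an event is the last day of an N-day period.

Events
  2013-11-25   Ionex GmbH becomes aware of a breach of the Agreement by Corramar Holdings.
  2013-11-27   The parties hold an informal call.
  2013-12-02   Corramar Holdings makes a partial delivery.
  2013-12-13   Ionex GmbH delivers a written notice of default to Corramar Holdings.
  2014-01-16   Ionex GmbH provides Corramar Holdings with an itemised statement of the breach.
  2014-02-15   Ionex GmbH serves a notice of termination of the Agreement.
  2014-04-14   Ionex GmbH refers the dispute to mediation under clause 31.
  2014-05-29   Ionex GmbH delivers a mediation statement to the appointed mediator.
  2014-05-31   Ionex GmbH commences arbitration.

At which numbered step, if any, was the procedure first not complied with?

(1) due by 2013-11-25 + 21 days = 2013-12-16; completed 2013-12-13, before the deadline.
(2) the permitted window runs from 2013-12-22 + 24 = 2014-01-15 to 2013-12-22 + 34 = 2014-01-25; done 2014-01-16 — within the window.
(3) permitted from 2014-02-05 + 20 days = 2014-02-25 onward; 2014-02-15 is 10 days before the earliest permitted date.
The analysis stops there.

Step 3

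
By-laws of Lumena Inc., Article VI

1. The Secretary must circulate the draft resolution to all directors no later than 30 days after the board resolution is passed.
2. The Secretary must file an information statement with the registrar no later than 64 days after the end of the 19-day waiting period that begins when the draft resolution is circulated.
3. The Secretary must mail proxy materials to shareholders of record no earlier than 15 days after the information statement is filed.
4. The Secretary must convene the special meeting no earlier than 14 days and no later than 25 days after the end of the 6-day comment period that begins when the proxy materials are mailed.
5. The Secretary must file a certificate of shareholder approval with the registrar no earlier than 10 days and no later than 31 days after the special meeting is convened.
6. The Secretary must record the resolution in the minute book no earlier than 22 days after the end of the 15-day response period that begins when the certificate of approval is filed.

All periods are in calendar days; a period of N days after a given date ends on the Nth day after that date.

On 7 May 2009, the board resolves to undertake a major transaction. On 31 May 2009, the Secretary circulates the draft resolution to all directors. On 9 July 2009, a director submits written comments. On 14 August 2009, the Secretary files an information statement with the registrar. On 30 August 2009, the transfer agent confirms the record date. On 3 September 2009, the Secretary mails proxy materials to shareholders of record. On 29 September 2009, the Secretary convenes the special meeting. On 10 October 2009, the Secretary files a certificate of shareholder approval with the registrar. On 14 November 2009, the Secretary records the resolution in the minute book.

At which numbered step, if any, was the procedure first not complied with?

Step 1: 30 days after 7 May 2009 (when the board resolution is passed) is 6 June 2009; done 31 May 2009 — timely.
Step 2: 64 days after 19 June 2009 (end of the 19-day waiting period, which began when the draft resolution is circulated on 31 May 2009) is 22 August 2009; done 14 August 2009 — timely.
Step 3: the earliest permitted date is 15 days after 14 August 2009 (when the information statement is filed), i.e. 29 August 2009; 3 September 2009 is on or after that date.
Step 4: the window is 14–25 days after 9 September 2009 (end of the 6-day comment period, which began when the proxy materials are mailed on 3 September 2009), so 23 September 2009 through 4 October 2009; done 29 September 2009, which is between those dates.
Step 5: the window is 10–31 days after 29 September 2009 (when the special meeting is convened), so 9 October 2009 through 30 October 2009; done 10 October 2009 — within the window.
Step 6: the earliest permitted date is 22 days after 25 October 2009 (end of the 15-day response period, which began when the certificate of approval is filed on 10 October 2009), i.e. 16 November 2009; 14 November 2009 is 2 days before the earliest permitted date.

Step 6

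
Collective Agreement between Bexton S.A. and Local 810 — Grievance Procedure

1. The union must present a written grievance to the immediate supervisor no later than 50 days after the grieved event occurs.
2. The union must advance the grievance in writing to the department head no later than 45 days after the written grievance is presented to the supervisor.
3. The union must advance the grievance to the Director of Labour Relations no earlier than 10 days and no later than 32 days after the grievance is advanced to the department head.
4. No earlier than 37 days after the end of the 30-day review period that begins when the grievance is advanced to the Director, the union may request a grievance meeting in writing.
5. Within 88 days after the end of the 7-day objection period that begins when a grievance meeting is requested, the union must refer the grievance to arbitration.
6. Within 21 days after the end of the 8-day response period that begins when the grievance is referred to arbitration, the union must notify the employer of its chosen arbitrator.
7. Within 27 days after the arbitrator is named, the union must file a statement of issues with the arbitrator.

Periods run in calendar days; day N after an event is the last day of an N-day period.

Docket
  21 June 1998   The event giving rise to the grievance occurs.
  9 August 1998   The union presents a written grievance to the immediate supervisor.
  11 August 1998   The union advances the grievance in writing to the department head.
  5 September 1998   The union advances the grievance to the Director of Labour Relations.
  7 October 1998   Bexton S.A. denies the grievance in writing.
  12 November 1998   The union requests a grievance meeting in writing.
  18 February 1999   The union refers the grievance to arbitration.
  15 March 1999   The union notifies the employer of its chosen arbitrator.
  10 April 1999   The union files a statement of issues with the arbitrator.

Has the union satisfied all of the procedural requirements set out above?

Step 1 — counting 50 days from 21 June 1998 (when the grieved event occurs) gives a deadline of 10 August 1998; 9 August 1998 is within that limit.
Step 2 — counting 45 days from 9 August 1998 (when the written grievance is presented to the supervisor) gives a deadline of 23 September 1998; done 11 August 1998 — timely.
Step 3 — 10 and 32 days from 11 August 1998 (when the grievance is advanced to the department head) are 21 August 1998 and 12 September 1998 respectively; done 5 September 1998, which is between those dates.
Step 4 — must wait 37 days from 5 October 1998 (end of the 30-day review period, which began when the grievance is advanced to the Director on 5 September 1998), so not before 11 November 1998; done 12 November 1998, after the minimum wait.
Step 5 — counting 88 days from 19 November 1998 (end of the 7-day objection period, which began when a grievance meeting is requested on 12 November 1998) gives a deadline of 15 February 1999; 18 February 1999 misses that deadline by 3 days.
That is the first point of non-compliance.

No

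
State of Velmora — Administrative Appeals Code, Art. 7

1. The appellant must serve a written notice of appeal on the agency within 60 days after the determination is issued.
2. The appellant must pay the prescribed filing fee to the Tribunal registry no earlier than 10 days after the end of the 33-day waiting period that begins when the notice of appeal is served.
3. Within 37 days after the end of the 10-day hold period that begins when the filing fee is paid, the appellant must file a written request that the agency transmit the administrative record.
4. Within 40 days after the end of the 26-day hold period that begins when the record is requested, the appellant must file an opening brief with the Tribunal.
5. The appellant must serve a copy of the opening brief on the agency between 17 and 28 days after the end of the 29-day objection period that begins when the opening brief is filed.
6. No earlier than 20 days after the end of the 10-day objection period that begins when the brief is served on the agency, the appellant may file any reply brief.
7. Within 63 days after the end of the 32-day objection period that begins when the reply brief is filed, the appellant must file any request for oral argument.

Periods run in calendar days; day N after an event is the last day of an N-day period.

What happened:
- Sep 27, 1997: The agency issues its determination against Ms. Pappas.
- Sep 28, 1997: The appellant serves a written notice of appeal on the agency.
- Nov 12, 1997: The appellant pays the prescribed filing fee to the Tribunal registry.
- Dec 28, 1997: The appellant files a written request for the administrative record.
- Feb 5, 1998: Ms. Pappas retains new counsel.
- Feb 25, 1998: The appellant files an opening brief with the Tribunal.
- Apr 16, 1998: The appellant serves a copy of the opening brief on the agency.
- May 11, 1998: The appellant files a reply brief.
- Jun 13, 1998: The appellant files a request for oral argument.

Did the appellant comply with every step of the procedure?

Step 1: 60 days after Sep 27, 1997 (when the determination is issued) is Nov 26, 1997; Sep 28, 1997 is within that limit.
Step 2: the earliest permitted date is 10 days after Oct 31, 1997 (end of the 33-day waiting period, which began when the notice of appeal is served on Sep 28, 1997), i.e. Nov 10, 1997; Nov 12, 1997 is on or after that date.
Step 3: 37 days after Nov 22, 1997 (end of the 10-day hold period, which began when the filing fee is paid on Nov 12, 1997) is Dec 29, 1997; completed Dec 28, 1997, before the deadline.
Step 4: 40 days after Jan 23, 1998 (end of the 26-day hold period, which began when the record is requested on Dec 28, 1997) is Mar 4, 1998; completed Feb 25, 1998, before the deadline.
Step 5: the window is 17–28 days after Mar 26, 1998 (end of the 29-day objection period, which began when the opening brief is filed on Feb 25, 1998), so Apr 12, 1998 through Apr 23, 1998; done Apr 16, 1998 — within the window.
Step 6: the earliest permitted date is 20 days after Apr 26, 1998 (end of the 10-day objection period, which began when the brief is served on the agency on Apr 16, 1998), i.e. May 16, 1998; May 11, 1998 is 5 days before the earliest permitted date.
That is the first point of non-compliance.

No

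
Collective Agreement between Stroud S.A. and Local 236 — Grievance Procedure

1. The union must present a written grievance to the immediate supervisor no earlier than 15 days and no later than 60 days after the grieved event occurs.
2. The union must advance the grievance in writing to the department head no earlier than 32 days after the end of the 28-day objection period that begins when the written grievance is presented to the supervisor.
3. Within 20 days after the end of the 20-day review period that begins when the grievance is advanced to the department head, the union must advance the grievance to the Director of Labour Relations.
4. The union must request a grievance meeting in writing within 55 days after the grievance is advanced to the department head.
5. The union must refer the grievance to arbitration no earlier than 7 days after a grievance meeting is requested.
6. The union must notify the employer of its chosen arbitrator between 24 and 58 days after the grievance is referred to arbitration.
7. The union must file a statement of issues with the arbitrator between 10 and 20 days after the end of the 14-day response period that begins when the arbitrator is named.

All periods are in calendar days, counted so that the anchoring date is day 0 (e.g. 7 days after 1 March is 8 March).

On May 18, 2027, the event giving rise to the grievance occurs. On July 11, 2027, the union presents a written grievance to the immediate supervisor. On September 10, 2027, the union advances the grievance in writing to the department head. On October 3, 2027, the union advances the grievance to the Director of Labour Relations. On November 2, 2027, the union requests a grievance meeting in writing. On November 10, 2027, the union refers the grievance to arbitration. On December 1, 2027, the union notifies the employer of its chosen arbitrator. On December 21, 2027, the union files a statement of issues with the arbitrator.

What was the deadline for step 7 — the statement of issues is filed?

The arbitrator is named on December 1, 2027; the 14-day response period therefore ends December 15, 2027, and step 7 runs from that date. The window is 10–20 days after December 15, 2027; it closes on January 4, 2028.

January 4, 2028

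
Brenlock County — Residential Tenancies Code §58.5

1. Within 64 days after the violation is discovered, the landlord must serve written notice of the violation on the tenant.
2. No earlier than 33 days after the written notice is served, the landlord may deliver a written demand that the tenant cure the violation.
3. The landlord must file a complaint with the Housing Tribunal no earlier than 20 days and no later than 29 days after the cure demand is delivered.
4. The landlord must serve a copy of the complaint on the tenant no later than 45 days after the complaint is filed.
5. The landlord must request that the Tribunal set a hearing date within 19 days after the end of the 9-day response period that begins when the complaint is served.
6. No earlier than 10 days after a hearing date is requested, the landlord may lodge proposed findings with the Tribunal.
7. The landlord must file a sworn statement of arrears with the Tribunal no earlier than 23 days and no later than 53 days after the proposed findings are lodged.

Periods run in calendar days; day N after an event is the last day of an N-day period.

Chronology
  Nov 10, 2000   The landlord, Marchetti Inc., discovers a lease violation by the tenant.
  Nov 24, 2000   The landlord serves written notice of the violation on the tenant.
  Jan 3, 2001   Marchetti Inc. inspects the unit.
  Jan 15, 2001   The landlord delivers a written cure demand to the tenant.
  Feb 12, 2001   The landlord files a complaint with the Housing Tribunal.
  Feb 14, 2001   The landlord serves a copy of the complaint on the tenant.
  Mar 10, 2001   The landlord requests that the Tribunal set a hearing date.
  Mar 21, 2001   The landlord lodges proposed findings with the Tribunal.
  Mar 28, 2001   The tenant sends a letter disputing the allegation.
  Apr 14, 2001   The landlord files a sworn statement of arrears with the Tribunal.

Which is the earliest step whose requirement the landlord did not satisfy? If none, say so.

(1) due by Nov 10, 2000 + 64 days = Jan 13, 2001; Nov 24, 2000 is within that limit.
(2) permitted from Nov 24, 2000 + 33 days = Dec 27, 2000 onward; done Jan 15, 2001 — permitted.
(3) the permitted window runs from Jan 15, 2001 + 20 = Feb 4, 2001 to Jan 15, 2001 + 29 = Feb 13, 2001; done Feb 12, 2001 — within the window.
(4) due by Feb 12, 2001 + 45 days = Mar 29, 2001; Feb 14, 2001 is within that limit.
(5) due by Feb 23, 2001 + 19 days = Mar 14, 2001; done Mar 10, 2001 — timely.
(6) permitted from Mar 10, 2001 + 10 days = Mar 20, 2001 onward; done Mar 21, 2001, after the minimum wait.
(7) the permitted window runs from Mar 21, 2001 + 23 = Apr 13, 2001 to Mar 21, 2001 + 53 = May 13, 2001; Apr 14, 2001 falls inside that range.

None — every step was satisfied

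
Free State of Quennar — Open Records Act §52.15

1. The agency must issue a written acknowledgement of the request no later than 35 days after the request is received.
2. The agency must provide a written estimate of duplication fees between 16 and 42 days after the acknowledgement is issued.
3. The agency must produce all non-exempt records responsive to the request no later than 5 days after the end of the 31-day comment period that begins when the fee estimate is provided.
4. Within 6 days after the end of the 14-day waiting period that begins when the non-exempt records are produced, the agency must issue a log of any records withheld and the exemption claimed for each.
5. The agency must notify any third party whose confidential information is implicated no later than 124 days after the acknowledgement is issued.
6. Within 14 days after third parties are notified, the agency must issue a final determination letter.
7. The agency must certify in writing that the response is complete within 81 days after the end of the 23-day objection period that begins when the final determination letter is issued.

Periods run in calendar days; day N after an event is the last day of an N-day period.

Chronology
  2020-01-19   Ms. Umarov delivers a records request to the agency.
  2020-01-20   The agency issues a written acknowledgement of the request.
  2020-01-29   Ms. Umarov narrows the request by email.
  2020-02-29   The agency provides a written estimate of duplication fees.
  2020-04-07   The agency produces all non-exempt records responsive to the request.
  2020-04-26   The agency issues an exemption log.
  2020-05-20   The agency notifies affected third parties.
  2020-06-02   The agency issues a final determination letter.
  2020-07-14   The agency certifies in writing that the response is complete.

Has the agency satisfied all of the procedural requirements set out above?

No

Step 1 — counting 35 days from 2020-01-19 (when the request is received) gives a deadline of 2020-02-23; 2020-01-20 is within that limit.
Step 2 — 16 and 42 days from 2020-01-20 (when the acknowledgement is issued) are 2020-02-05 and 2020-03-02 respectively; done 2020-02-29, which is between those dates.
Step 3 — counting 5 days from 2020-03-31 (end of the 31-day comment period, which began when the fee estimate is provided on 2020-02-29) gives a deadline of 2020-04-05; done 2020-04-07 — 2 days late.
That is the first point of non-compliance.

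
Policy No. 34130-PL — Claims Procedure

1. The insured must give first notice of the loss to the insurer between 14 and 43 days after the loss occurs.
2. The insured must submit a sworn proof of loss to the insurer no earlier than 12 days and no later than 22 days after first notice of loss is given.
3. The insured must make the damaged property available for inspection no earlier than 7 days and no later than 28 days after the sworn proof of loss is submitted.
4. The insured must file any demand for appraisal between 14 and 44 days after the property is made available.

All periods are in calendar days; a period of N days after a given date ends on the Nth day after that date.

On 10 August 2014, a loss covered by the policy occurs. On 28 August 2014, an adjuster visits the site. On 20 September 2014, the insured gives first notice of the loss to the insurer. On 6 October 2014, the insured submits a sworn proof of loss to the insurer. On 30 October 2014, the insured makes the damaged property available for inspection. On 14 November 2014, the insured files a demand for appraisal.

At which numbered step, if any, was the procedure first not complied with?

None — every step was satisfied

(1) the permitted window runs from 10 August 2014 + 14 = 24 August 2014 to 10 August 2014 + 43 = 22 September 2014; done 20 September 2014 — within the window.
(2) the permitted window runs from 20 September 2014 + 12 = 2 October 2014 to 20 September 2014 + 22 = 12 October 2014; done 6 October 2014, which is between those dates.
(3) the permitted window runs from 6 October 2014 + 7 = 13 October 2014 to 6 October 2014 + 28 = 3 November 2014; done 30 October 2014, which is between those dates.
(4) the permitted window runs from 30 October 2014 + 14 = 13 November 2014 to 30 October 2014 + 44 = 13 December 2014; 14 November 2014 falls inside that range.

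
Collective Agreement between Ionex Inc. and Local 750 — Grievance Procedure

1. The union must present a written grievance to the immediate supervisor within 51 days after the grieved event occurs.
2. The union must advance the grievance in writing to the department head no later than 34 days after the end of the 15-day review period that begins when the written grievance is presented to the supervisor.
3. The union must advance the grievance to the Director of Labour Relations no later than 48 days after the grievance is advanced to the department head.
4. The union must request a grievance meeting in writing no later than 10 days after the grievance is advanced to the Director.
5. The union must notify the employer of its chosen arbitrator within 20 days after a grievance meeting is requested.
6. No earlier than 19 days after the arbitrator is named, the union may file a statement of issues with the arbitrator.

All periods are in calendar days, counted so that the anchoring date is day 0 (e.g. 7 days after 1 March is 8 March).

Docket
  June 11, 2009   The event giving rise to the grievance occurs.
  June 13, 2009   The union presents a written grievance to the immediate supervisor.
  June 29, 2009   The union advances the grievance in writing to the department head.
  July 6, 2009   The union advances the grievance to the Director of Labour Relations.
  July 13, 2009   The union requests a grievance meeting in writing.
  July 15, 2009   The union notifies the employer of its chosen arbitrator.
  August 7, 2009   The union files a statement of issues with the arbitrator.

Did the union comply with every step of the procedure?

Step 1: 51 days after June 11, 2009 (when the grieved event occurs) is August 1, 2009; completed June 13, 2009, before the deadline.
Step 2: 34 days after June 28, 2009 (end of the 15-day review period, which began when the written grievance is presented to the supervisor on June 13, 2009) is August 1, 2009; done June 29, 2009 — timely.
Step 3: 48 days after June 29, 2009 (when the grievance is advanced to the department head) is August 16, 2009; done July 6, 2009 — timely.
Step 4: 10 days after July 6, 2009 (when the grievance is advanced to the Director) is July 16, 2009; done July 13, 2009 — timely.
Step 5: 20 days after July 13, 2009 (when a grievance meeting is requested) is August 2, 2009; completed July 15, 2009, before the deadline.
Step 6: the earliest permitted date is 19 days after July 15, 2009 (when the arbitrator is named), i.e. August 3, 2009; August 7, 2009 is on or after that date.

Yes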